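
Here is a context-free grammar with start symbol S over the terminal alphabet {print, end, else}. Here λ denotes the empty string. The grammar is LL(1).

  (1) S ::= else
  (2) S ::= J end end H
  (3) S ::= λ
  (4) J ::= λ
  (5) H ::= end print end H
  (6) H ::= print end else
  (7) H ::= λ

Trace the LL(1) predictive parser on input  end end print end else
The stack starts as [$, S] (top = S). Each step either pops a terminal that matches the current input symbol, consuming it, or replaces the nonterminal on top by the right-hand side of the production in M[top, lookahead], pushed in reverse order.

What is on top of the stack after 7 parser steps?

else

     Stack             Input                     Action
  1  $ S               end end print end else $  expand S ::= J end end H
  2  $ H end end J     end end print end else $  expand J ::= λ
  3  $ H end end       end end print end else $  match end
  4  $ H end           end print end else $      match end
  5  $ H               print end else $          expand H ::= print end else
  6  $ else end print  print end else $          match print
  7  $ else end        end else $                match end
Stack after step 7: $ else (top = else).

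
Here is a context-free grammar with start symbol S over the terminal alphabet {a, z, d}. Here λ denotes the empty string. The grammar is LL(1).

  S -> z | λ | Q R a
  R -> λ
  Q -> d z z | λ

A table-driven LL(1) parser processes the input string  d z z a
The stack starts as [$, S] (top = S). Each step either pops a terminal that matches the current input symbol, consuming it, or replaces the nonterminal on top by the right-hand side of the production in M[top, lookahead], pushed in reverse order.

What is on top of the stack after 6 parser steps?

a

step 1: stack=$ S  input=d z z a $  — expand S -> Q R a
step 2: stack=$ a R Q  input=d z z a $  — expand Q -> d z z
step 3: stack=$ a R z z d  input=d z z a $  — match d
step 4: stack=$ a R z z  input=z z a $  — match z
step 5: stack=$ a R z  input=z a $  — match z
step 6: stack=$ a R  input=a $  — expand R -> λ
Stack after step 6: $ a (top = a).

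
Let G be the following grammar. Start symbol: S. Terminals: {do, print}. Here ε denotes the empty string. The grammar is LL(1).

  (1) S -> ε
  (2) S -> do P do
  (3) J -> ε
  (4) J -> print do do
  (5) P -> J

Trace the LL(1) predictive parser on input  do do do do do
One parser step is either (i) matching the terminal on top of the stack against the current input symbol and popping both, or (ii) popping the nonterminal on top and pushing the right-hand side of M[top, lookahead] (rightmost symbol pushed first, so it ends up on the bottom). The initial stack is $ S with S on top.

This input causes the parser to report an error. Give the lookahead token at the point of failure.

step 1: stack=$ S  input=do do do do do $  — expand S -> do P do
step 2: stack=$ do P do  input=do do do do do $  — match do
step 3: stack=$ do P  input=do do do do $  — expand P -> J
step 4: stack=$ do J  input=do do do do $  — expand J -> ε
step 5: stack=$ do  input=do do do do $  — match do
step 6: stack=$  input=do do do $  — error: stack empty but input remains

do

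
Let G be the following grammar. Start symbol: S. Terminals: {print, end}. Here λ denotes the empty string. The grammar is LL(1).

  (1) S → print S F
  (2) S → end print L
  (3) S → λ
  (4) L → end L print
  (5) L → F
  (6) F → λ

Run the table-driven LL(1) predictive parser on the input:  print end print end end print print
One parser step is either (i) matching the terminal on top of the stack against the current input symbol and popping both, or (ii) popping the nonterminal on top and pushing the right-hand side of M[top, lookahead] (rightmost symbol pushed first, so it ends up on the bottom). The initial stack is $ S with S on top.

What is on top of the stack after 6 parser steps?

end

     Stack            Input                                  Action
  1  $ S              print end print end end print print $  expand S → print S F
  2  $ F S print      print end print end end print print $  match print
  3  $ F S            end print end end print print $        expand S → end print L
  4  $ F L print end  end print end end print print $        match end
  5  $ F L print      print end end print print $            match print
  6  $ F L            end end print print $                  expand L → end L print
Stack after step 6: $ F print L end (top = end).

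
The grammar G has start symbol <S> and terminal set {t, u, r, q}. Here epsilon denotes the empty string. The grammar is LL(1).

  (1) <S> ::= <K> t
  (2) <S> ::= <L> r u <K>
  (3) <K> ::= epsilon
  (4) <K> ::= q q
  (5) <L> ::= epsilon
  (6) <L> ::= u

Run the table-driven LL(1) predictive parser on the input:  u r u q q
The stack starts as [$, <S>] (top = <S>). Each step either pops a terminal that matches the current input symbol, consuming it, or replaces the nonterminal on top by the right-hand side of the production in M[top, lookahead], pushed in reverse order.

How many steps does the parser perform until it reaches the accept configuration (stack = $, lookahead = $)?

8

step 1: stack=$ <S>  input=u r u q q $  — expand <S> ::= <L> r u <K>
step 2: stack=$ <K> u r <L>  input=u r u q q $  — expand <L> ::= u
step 3: stack=$ <K> u r u  input=u r u q q $  — match u
step 4: stack=$ <K> u r  input=r u q q $  — match r
step 5: stack=$ <K> u  input=u q q $  — match u
step 6: stack=$ <K>  input=q q $  — expand <K> ::= q q
step 7: stack=$ q q  input=q q $  — match q
step 8: stack=$ q  input=q $  — match q
Accept reached after 8 steps.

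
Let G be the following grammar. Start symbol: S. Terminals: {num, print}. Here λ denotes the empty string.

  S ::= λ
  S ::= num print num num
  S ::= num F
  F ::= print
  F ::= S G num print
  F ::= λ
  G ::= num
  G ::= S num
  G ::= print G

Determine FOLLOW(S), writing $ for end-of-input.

FIRST(S): from S::=λ we get {λ}; from S::=num print num num we get {num}; from S::=num F we get {num}. So FIRST(S) = {λ, num}.
FIRST(G): from G::=num we get {num}; from G::=S num we get {num}; from G::=print G we get {print}. So FIRST(G) = {num, print}.
FIRST(F): from F::=print we get {print}; from F::=S G num print we get {num, print}; from F::=λ we get {λ}. So FIRST(F) = {λ, num, print}.
FOLLOW(S) includes $ since S is the start symbol.
FOLLOW(S): in F::=S G num print, S is followed by G num print with FIRST {num, print}; in G::=S num, S is followed by num with FIRST {num}. Thus FOLLOW(S) = {$, num, print}.
FOLLOW(F): in S::=num F, the suffix after F is empty, so FOLLOW(F) ⊇ FOLLOW(S) = {$, num, print}. Thus FOLLOW(F) = {$, num, print}.
FOLLOW(G): in F::=S G num print, G is followed by num print with FIRST {num}; in G::=print G, the suffix after G is empty (adds nothing new). Thus FOLLOW(G) = {num}.

{$, num, print}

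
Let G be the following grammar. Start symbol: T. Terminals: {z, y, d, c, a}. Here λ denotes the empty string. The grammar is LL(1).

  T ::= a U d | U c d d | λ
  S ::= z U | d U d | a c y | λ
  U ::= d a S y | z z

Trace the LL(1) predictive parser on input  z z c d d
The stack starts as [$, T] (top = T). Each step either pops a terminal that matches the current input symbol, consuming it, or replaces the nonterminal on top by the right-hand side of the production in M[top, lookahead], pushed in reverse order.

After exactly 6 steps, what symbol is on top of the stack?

d

     Stack        Input        Action
  1  $ T          z z c d d $  expand T ::= U c d d
  2  $ d d c U    z z c d d $  expand U ::= z z
  3  $ d d c z z  z z c d d $  match z
  4  $ d d c z    z c d d $    match z
  5  $ d d c      c d d $      match c
  6  $ d d        d d $        match d
Stack after step 6: $ d (top = d).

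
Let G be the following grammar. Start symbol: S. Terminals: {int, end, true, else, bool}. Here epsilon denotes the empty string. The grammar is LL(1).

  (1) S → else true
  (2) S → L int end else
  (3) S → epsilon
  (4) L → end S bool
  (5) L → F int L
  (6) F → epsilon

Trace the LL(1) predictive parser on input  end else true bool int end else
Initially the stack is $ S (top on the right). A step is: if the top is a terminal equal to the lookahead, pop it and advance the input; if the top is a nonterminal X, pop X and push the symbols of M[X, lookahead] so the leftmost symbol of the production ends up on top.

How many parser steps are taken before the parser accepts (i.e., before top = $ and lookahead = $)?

step 1: stack=$ S  input=end else true bool int end else $  — expand S → L int end else
step 2: stack=$ else end int L  input=end else true bool int end else $  — expand L → end S bool
step 3: stack=$ else end int bool S end  input=end else true bool int end else $  — match end
step 4: stack=$ else end int bool S  input=else true bool int end else $  — expand S → else true
step 5: stack=$ else end int bool true else  input=else true bool int end else $  — match else
step 6: stack=$ else end int bool true  input=true bool int end else $  — match true
step 7: stack=$ else end int bool  input=bool int end else $  — match bool
step 8: stack=$ else end int  input=int end else $  — match int
step 9: stack=$ else end  input=end else $  — match end
step 10: stack=$ else  input=else $  — match else
Accept reached after 10 steps.

10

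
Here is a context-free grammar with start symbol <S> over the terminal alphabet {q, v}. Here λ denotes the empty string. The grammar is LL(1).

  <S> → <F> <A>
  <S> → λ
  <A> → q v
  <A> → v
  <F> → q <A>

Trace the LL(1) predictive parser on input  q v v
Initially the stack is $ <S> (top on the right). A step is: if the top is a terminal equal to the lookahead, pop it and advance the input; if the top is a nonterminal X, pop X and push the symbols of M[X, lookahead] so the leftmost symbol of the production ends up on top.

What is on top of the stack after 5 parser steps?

<A>

     Stack        Input    Action
  1  $ <S>        q v v $  expand <S> → <F> <A>
  2  $ <A> <F>    q v v $  expand <F> → q <A>
  3  $ <A> <A> q  q v v $  match q
  4  $ <A> <A>    v v $    expand <A> → v
  5  $ <A> v      v v $    match v
Stack after step 5: $ <A> (top = <A>).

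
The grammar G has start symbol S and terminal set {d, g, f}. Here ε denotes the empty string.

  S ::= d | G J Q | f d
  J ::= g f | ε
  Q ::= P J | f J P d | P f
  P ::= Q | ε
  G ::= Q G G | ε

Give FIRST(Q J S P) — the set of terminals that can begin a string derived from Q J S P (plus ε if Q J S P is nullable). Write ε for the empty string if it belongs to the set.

{ε, d, f, g}

FIRST(J): from J::=g f we get {g}; from J::=ε we get {ε}. So FIRST(J) = {ε, g}.
FIRST(S): from S::=d we get {d}; from S::=G J Q we get {ε, f, g}; from S::=f d we get {f}. So FIRST(S) = {ε, d, f, g}.
FIRST(Q): from Q::=P J we get {ε, f, g}; from Q::=f J P d we get {f}; from Q::=P f we get {f, g}. So FIRST(Q) = {ε, f, g}.
FIRST(P): from P::=Q we get {ε, f, g}; from P::=ε we get {ε}. So FIRST(P) = {ε, f, g}.
FIRST(G): from G::=Q G G we get {ε, f, g}; from G::=ε we get {ε}. So FIRST(G) = {ε, f, g}.
FIRST(Q J S P): take FIRST of each symbol in turn, carrying on past any symbol whose FIRST contains ε; result {ε, d, f, g}.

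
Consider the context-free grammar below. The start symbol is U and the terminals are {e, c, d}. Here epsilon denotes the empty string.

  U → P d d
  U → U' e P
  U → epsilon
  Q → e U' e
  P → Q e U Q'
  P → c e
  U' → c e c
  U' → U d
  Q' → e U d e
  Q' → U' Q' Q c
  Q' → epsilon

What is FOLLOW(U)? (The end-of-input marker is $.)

FIRST(Q): from Q→e U' e we get {e}. So FIRST(Q) = {e}.
FIRST(P): from P→Q e U Q' we get {e}; from P→c e we get {c}. So FIRST(P) = {c, e}.
FIRST(U): from U→P d d we get {c, e}; from U→U' e P we get {c, d, e}; from U→epsilon we get {epsilon}. So FIRST(U) = {epsilon, c, d, e}.
FIRST(U'): from U'→c e c we get {c}; from U'→U d we get {c, d, e}. So FIRST(U') = {c, d, e}.
FIRST(Q'): from Q'→e U d e we get {e}; from Q'→U' Q' Q c we get {c, d, e}; from Q'→epsilon we get {epsilon}. So FIRST(Q') = {epsilon, c, d, e}.
FOLLOW(U) includes $ since U is the start symbol.
FOLLOW(Q): in P→Q e U Q', Q is followed by e U Q' with FIRST {e}; in Q'→U' Q' Q c, Q is followed by c with FIRST {c}. Thus FOLLOW(Q) = {c, e}.
FOLLOW(U'): in U→U' e P, U' is followed by e P with FIRST {e}; in Q→e U' e, U' is followed by e with FIRST {e}; in Q'→U' Q' Q c, U' is followed by Q' Q c with FIRST {c, d, e}. Thus FOLLOW(U') = {c, d, e}.
FOLLOW(U): in P→Q e U Q', U is followed by Q' with FIRST {epsilon, c, d, e}; in P→Q e U Q', the suffix after U is nullable, so FOLLOW(U) ⊇ FOLLOW(P) = {$, c, d, e}; in U'→U d, U is followed by d with FIRST {d}; in Q'→e U d e, U is followed by d e with FIRST {d}. Thus FOLLOW(U) = {$, c, d, e}.
FOLLOW(P): in U→P d d, P is followed by d d with FIRST {d}; in U→U' e P, the suffix after P is empty, so FOLLOW(P) ⊇ FOLLOW(U) = {$, c, d, e}. Thus FOLLOW(P) = {$, c, d, e}.
FOLLOW(Q'): in P→Q e U Q', the suffix after Q' is empty, so FOLLOW(Q') ⊇ FOLLOW(P) = {$, c, d, e}; in Q'→U' Q' Q c, Q' is followed by Q c with FIRST {e}. Thus FOLLOW(Q') = {$, c, d, e}.

{$, c, d, e}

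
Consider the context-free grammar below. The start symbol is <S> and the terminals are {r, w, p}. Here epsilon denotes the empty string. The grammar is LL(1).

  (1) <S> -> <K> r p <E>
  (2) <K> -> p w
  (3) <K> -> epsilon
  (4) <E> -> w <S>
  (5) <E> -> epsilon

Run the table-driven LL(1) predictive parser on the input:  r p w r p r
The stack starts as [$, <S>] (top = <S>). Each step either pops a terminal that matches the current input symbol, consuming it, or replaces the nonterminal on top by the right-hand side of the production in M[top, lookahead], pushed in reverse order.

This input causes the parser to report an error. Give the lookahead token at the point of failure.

r

step 1: stack=$ <S>  input=r p w r p r $  — expand <S> -> <K> r p <E>
step 2: stack=$ <E> p r <K>  input=r p w r p r $  — expand <K> -> epsilon
step 3: stack=$ <E> p r  input=r p w r p r $  — match r
step 4: stack=$ <E> p  input=p w r p r $  — match p
step 5: stack=$ <E>  input=w r p r $  — expand <E> -> w <S>
step 6: stack=$ <S> w  input=w r p r $  — match w
step 7: stack=$ <S>  input=r p r $  — expand <S> -> <K> r p <E>
step 8: stack=$ <E> p r <K>  input=r p r $  — expand <K> -> epsilon
step 9: stack=$ <E> p r  input=r p r $  — match r
step 10: stack=$ <E> p  input=p r $  — match p
step 11: stack=$ <E>  input=r $  — error: M[<E>, r] is empty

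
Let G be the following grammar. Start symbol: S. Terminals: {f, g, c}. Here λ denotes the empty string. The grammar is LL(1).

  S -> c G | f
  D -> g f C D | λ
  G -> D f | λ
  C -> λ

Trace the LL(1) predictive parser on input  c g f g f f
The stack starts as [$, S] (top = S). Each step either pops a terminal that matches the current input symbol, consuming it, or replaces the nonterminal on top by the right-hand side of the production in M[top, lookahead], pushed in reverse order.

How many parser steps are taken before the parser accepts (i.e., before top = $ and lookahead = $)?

13

      Stack        Input          Action
   1  $ S          c g f g f f $  expand S -> c G
   2  $ G c        c g f g f f $  match c
   3  $ G          g f g f f $    expand G -> D f
   4  $ f D        g f g f f $    expand D -> g f C D
   5  $ f D C f g  g f g f f $    match g
   6  $ f D C f    f g f f $      match f
   7  $ f D C      g f f $        expand C -> λ
   8  $ f D        g f f $        expand D -> g f C D
   9  $ f D C f g  g f f $        match g
  10  $ f D C f    f f $          match f
  11  $ f D C      f $            expand C -> λ
  12  $ f D        f $            expand D -> λ
  13  $ f          f $            match f
Accept reached after 13 steps.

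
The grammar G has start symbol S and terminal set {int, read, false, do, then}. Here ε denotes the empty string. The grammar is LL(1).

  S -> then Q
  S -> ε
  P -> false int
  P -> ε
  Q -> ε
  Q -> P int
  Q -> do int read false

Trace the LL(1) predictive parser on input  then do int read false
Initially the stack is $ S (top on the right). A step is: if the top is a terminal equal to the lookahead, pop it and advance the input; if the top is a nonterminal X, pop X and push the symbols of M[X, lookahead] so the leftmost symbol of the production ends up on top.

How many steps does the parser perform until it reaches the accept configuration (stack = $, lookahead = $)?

     Stack                Input                     Action
  1  $ S                  then do int read false $  expand S -> then Q
  2  $ Q then             then do int read false $  match then
  3  $ Q                  do int read false $       expand Q -> do int read false
  4  $ false read int do  do int read false $       match do
  5  $ false read int     int read false $          match int
  6  $ false read         read false $              match read
  7  $ false              false $                   match false
Accept reached after 7 steps.

7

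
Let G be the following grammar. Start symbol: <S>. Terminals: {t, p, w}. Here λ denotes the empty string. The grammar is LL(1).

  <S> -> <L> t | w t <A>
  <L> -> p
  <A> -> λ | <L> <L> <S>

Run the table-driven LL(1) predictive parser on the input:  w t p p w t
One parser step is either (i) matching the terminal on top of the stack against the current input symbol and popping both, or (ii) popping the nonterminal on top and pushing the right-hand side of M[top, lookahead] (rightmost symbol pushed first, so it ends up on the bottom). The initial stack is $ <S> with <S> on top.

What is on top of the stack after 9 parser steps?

step 1: stack=$ <S>  input=w t p p w t $  — expand <S> -> w t <A>
step 2: stack=$ <A> t w  input=w t p p w t $  — match w
step 3: stack=$ <A> t  input=t p p w t $  — match t
step 4: stack=$ <A>  input=p p w t $  — expand <A> -> <L> <L> <S>
step 5: stack=$ <S> <L> <L>  input=p p w t $  — expand <L> -> p
step 6: stack=$ <S> <L> p  input=p p w t $  — match p
step 7: stack=$ <S> <L>  input=p w t $  — expand <L> -> p
step 8: stack=$ <S> p  input=p w t $  — match p
step 9: stack=$ <S>  input=w t $  — expand <S> -> w t <A>
Stack after step 9: $ <A> t w (top = w).

w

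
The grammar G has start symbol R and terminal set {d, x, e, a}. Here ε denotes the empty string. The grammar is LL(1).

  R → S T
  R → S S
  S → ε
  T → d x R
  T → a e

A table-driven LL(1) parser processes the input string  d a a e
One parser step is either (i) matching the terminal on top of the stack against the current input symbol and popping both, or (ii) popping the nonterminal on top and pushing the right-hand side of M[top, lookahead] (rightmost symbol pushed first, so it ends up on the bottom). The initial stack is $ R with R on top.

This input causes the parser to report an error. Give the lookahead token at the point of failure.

step 1: stack=$ R  input=d a a e $  — expand R → S T
step 2: stack=$ T S  input=d a a e $  — expand S → ε
step 3: stack=$ T  input=d a a e $  — expand T → d x R
step 4: stack=$ R x d  input=d a a e $  — match d
step 5: stack=$ R x  input=a a e $  — error: top is terminal x but lookahead is a

a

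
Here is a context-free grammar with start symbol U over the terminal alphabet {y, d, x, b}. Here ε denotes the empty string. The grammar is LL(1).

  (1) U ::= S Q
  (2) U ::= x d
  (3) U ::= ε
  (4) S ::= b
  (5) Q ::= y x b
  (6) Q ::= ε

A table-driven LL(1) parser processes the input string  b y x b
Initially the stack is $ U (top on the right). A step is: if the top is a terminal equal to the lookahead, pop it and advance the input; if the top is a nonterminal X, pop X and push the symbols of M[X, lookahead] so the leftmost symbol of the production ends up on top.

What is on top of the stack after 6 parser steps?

     Stack    Input      Action
  1  $ U      b y x b $  expand U ::= S Q
  2  $ Q S    b y x b $  expand S ::= b
  3  $ Q b    b y x b $  match b
  4  $ Q      y x b $    expand Q ::= y x b
  5  $ b x y  y x b $    match y
  6  $ b x    x b $      match x
Stack after step 6: $ b (top = b).

b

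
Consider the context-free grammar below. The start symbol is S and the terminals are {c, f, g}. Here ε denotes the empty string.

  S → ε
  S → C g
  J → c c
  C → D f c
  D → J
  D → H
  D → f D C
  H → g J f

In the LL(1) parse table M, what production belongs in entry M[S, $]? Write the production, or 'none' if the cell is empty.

S → ε

FIRST(J): from J→c c we get {c}. So FIRST(J) = {c}.
FIRST(H): from H→g J f we get {g}. So FIRST(H) = {g}.
FIRST(D): from D→J we get {c}; from D→H we get {g}; from D→f D C we get {f}. So FIRST(D) = {c, f, g}.
FIRST(C): from C→D f c we get {c, f, g}. So FIRST(C) = {c, f, g}.
FIRST(S): from S→ε we get {ε}; from S→C g we get {c, f, g}. So FIRST(S) = {ε, c, f, g}.
FOLLOW(S) includes $ since S is the start symbol.
FOLLOW(S): S appears on no right-hand side. Thus FOLLOW(S) = {$}.
For S → ε: FIRST(ε) = {ε}, so it goes in M[S, t] for t ∈ {}; since ε ∈ FIRST, also for every t ∈ FOLLOW(S) = {$}.
For S → C g: FIRST(C g) = {c, f, g}, so it goes in M[S, t] for t ∈ {c, f, g}.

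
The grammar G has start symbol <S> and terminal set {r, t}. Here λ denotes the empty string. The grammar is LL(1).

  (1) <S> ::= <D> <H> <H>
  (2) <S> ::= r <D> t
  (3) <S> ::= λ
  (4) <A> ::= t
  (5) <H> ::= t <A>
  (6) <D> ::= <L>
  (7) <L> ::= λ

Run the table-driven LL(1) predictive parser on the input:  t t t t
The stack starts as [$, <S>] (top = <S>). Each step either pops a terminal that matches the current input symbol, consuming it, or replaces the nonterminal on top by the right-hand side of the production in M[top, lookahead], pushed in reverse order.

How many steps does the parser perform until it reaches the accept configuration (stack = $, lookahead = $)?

11

step 1: stack=$ <S>  input=t t t t $  — expand <S> ::= <D> <H> <H>
step 2: stack=$ <H> <H> <D>  input=t t t t $  — expand <D> ::= <L>
step 3: stack=$ <H> <H> <L>  input=t t t t $  — expand <L> ::= λ
step 4: stack=$ <H> <H>  input=t t t t $  — expand <H> ::= t <A>
step 5: stack=$ <H> <A> t  input=t t t t $  — match t
step 6: stack=$ <H> <A>  input=t t t $  — expand <A> ::= t
step 7: stack=$ <H> t  input=t t t $  — match t
step 8: stack=$ <H>  input=t t $  — expand <H> ::= t <A>
step 9: stack=$ <A> t  input=t t $  — match t
step 10: stack=$ <A>  input=t $  — expand <A> ::= t
step 11: stack=$ t  input=t $  — match t
Accept reached after 11 steps.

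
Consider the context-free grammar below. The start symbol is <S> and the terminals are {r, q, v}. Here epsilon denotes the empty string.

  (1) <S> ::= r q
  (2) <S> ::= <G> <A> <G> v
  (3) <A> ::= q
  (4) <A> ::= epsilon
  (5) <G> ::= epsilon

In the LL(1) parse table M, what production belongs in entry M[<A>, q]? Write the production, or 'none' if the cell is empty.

<A> ::= q

FIRST(<A>): from <A>::=q we get {q}; from <A>::=epsilon we get {epsilon}. So FIRST(<A>) = {epsilon, q}.
FIRST(<G>): from <G>::=epsilon we get {epsilon}. So FIRST(<G>) = {epsilon}.
FIRST(<S>): from <S>::=r q we get {r}; from <S>::=<G> <A> <G> v we get {q, v}. So FIRST(<S>) = {q, r, v}.
FOLLOW(<S>) includes $ since <S> is the start symbol.
FOLLOW(<A>): in <S>::=<G> <A> <G> v, <A> is followed by <G> v with FIRST {v}. Thus FOLLOW(<A>) = {v}.
For <A> ::= q: FIRST(q) = {q}, so it goes in M[<A>, t] for t ∈ {q}.
For <A> ::= epsilon: FIRST(epsilon) = {epsilon}, so it goes in M[<A>, t] for t ∈ {}; since epsilon ∈ FIRST, also for every t ∈ FOLLOW(<A>) = {v}.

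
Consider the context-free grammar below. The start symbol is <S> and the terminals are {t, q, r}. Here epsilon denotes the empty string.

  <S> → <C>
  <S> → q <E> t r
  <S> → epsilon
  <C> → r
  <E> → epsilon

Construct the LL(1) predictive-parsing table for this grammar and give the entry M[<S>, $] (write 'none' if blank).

FIRST(<C>): from <C>→r we get {r}. So FIRST(<C>) = {r}.
FIRST(<E>): from <E>→epsilon we get {epsilon}. So FIRST(<E>) = {epsilon}.
FIRST(<S>): from <S>→<C> we get {r}; from <S>→q <E> t r we get {q}; from <S>→epsilon we get {epsilon}. So FIRST(<S>) = {epsilon, q, r}.
FOLLOW(<S>) includes $ since <S> is the start symbol.
FOLLOW(<S>): <S> appears on no right-hand side. Thus FOLLOW(<S>) = {$}.
For <S> → <C>: FIRST(<C>) = {r}, so it goes in M[<S>, t] for t ∈ {r}.
For <S> → q <E> t r: FIRST(q <E> t r) = {q}, so it goes in M[<S>, t] for t ∈ {q}.
For <S> → epsilon: FIRST(epsilon) = {epsilon}, so it goes in M[<S>, t] for t ∈ {}; since epsilon ∈ FIRST, also for every t ∈ FOLLOW(<S>) = {$}.

<S> → epsilon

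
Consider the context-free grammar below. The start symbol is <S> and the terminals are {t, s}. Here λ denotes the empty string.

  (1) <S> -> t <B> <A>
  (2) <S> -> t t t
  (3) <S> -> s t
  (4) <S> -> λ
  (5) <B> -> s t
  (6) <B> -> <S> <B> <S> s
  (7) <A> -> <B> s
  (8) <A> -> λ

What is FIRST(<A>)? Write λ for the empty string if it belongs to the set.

FIRST(<S>) = {λ, s, t}
FIRST(<B>) = {s, t}  (via <S> <B> <S> s)
FIRST(<A>) = {λ, s, t}  (via <B> s)

{λ, s, t}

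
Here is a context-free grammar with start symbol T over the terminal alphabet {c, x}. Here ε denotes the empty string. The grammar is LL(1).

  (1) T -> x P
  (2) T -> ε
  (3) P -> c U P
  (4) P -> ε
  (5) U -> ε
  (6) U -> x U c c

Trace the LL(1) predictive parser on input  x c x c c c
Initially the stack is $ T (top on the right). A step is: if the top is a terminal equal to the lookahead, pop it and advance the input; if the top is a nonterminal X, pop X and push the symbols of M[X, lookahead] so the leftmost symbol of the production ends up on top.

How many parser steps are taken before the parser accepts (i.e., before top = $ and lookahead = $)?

13

      Stack        Input          Action
   1  $ T          x c x c c c $  expand T -> x P
   2  $ P x        x c x c c c $  match x
   3  $ P          c x c c c $    expand P -> c U P
   4  $ P U c      c x c c c $    match c
   5  $ P U        x c c c $      expand U -> x U c c
   6  $ P c c U x  x c c c $      match x
   7  $ P c c U    c c c $        expand U -> ε
   8  $ P c c      c c c $        match c
   9  $ P c        c c $          match c
  10  $ P          c $            expand P -> c U P
  11  $ P U c      c $            match c
  12  $ P U        $              expand U -> ε
  13  $ P          $              expand P -> ε
Accept reached after 13 steps.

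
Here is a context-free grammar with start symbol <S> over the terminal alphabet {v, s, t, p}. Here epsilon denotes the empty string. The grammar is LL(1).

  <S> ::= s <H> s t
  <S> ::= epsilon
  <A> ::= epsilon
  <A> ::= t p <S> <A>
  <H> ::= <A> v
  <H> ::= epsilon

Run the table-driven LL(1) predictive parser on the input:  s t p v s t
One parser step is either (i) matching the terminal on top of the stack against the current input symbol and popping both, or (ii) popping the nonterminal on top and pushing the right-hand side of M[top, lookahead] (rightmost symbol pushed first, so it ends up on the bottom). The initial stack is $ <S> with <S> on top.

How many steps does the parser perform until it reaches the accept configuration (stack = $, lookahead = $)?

11

step 1: stack=$ <S>  input=s t p v s t $  — expand <S> ::= s <H> s t
step 2: stack=$ t s <H> s  input=s t p v s t $  — match s
step 3: stack=$ t s <H>  input=t p v s t $  — expand <H> ::= <A> v
step 4: stack=$ t s v <A>  input=t p v s t $  — expand <A> ::= t p <S> <A>
step 5: stack=$ t s v <A> <S> p t  input=t p v s t $  — match t
step 6: stack=$ t s v <A> <S> p  input=p v s t $  — match p
step 7: stack=$ t s v <A> <S>  input=v s t $  — expand <S> ::= epsilon
step 8: stack=$ t s v <A>  input=v s t $  — expand <A> ::= epsilon
step 9: stack=$ t s v  input=v s t $  — match v
step 10: stack=$ t s  input=s t $  — match s
step 11: stack=$ t  input=t $  — match t
Accept reached after 11 steps.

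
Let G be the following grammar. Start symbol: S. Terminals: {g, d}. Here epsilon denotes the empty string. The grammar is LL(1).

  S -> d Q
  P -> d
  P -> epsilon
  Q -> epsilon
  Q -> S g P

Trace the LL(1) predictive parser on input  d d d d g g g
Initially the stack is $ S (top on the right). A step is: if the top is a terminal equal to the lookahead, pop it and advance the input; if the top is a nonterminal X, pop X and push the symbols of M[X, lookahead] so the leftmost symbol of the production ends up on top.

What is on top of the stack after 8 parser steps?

     Stack          Input            Action
  1  $ S            d d d d g g g $  expand S -> d Q
  2  $ Q d          d d d d g g g $  match d
  3  $ Q            d d d g g g $    expand Q -> S g P
  4  $ P g S        d d d g g g $    expand S -> d Q
  5  $ P g Q d      d d d g g g $    match d
  6  $ P g Q        d d g g g $      expand Q -> S g P
  7  $ P g P g S    d d g g g $      expand S -> d Q
  8  $ P g P g Q d  d d g g g $      match d
Stack after step 8: $ P g P g Q (top = Q).

Q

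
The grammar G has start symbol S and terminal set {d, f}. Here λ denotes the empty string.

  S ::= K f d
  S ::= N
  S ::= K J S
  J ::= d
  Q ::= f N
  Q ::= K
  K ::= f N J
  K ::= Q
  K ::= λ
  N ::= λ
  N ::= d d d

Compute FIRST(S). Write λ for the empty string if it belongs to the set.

{λ, d, f}

FIRST(J) = {d}
FIRST(N) = {λ, d}
FIRST(S) = {λ, d, f}  (via K f d, N, K J S)
FIRST(Q) = {λ, f}  (via K)
FIRST(K) = {λ, f}  (via Q)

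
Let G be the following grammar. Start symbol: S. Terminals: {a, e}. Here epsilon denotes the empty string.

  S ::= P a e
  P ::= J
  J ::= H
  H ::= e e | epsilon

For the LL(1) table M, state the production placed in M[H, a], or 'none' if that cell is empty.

FIRST(H): from H::=e e we get {e}; from H::=epsilon we get {epsilon}. So FIRST(H) = {epsilon, e}.
FIRST(J): from J::=H we get {epsilon, e}. So FIRST(J) = {epsilon, e}.
FIRST(P): from P::=J we get {epsilon, e}. So FIRST(P) = {epsilon, e}.
FIRST(S): from S::=P a e we get {a, e}. So FIRST(S) = {a, e}.
FOLLOW(S) includes $ since S is the start symbol.
FOLLOW(J): in P::=J, the suffix after J is empty, so FOLLOW(J) ⊇ FOLLOW(P) = {a}. Thus FOLLOW(J) = {a}.
FOLLOW(H): in J::=H, the suffix after H is empty, so FOLLOW(H) ⊇ FOLLOW(J) = {a}. Thus FOLLOW(H) = {a}.
For H ::= e e: FIRST(e e) = {e}, so it goes in M[H, t] for t ∈ {e}.
For H ::= epsilon: FIRST(epsilon) = {epsilon}, so it goes in M[H, t] for t ∈ {}; since epsilon ∈ FIRST, also for every t ∈ FOLLOW(H) = {a}.

H ::= epsilon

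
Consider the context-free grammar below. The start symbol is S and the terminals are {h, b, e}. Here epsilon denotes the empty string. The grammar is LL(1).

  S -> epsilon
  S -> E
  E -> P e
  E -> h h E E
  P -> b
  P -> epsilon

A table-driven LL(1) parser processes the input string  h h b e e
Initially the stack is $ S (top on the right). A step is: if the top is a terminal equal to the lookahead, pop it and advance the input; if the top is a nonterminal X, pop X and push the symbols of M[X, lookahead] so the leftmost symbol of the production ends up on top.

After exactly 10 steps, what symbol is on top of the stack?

e

step 1: stack=$ S  input=h h b e e $  — expand S -> E
step 2: stack=$ E  input=h h b e e $  — expand E -> h h E E
step 3: stack=$ E E h h  input=h h b e e $  — match h
step 4: stack=$ E E h  input=h b e e $  — match h
step 5: stack=$ E E  input=b e e $  — expand E -> P e
step 6: stack=$ E e P  input=b e e $  — expand P -> b
step 7: stack=$ E e b  input=b e e $  — match b
step 8: stack=$ E e  input=e e $  — match e
step 9: stack=$ E  input=e $  — expand E -> P e
step 10: stack=$ e P  input=e $  — expand P -> epsilon
Stack after step 10: $ e (top = e).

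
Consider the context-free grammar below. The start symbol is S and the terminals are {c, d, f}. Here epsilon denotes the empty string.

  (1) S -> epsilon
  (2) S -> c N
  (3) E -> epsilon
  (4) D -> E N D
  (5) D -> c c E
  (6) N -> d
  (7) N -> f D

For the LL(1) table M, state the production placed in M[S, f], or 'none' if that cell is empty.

none

FIRST(S): from S->epsilon we get {epsilon}; from S->c N we get {c}. So FIRST(S) = {epsilon, c}.
FIRST(E): from E->epsilon we get {epsilon}. So FIRST(E) = {epsilon}.
FIRST(N): from N->d we get {d}; from N->f D we get {f}. So FIRST(N) = {d, f}.
FIRST(D): from D->E N D we get {d, f}; from D->c c E we get {c}. So FIRST(D) = {c, d, f}.
FOLLOW(S) includes $ since S is the start symbol.
FOLLOW(S): S appears on no right-hand side. Thus FOLLOW(S) = {$}.
For S -> epsilon: FIRST(epsilon) = {epsilon}, so it goes in M[S, t] for t ∈ {}; since epsilon ∈ FIRST, also for every t ∈ FOLLOW(S) = {$}.
For S -> c N: FIRST(c N) = {c}, so it goes in M[S, t] for t ∈ {c}.
None of these place a production in M[S, f].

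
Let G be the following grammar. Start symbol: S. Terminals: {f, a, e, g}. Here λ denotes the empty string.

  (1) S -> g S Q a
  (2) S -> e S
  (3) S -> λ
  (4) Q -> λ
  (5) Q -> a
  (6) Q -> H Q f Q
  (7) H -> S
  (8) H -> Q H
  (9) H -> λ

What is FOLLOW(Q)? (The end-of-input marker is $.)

{a, e, f, g}

FIRST(S) = {λ, e, g}
FIRST(Q) = {λ, a, e, f, g}  (via H Q f Q)
FIRST(H) = {λ, a, e, f, g}  (via S, Q H)
FOLLOW(S) includes $ since S is the start symbol.
FOLLOW(H): in Q->H Q f Q, H is followed by Q f Q with FIRST {a, e, f, g}; in H->Q H, the suffix after H is empty (adds nothing new). Thus FOLLOW(H) = {a, e, f, g}.
FOLLOW(S): in S->g S Q a, S is followed by Q a with FIRST {a, e, f, g}; in S->e S, the suffix after S is empty (adds nothing new); in H->S, the suffix after S is empty, so FOLLOW(S) ⊇ FOLLOW(H) = {a, e, f, g}. Thus FOLLOW(S) = {$, a, e, f, g}.
FOLLOW(Q): in S->g S Q a, Q is followed by a with FIRST {a}; in Q->H Q f Q (occurrence 1), Q is followed by f Q with FIRST {f}; in Q->H Q f Q (occurrence 2), the suffix after Q is empty (adds nothing new); in H->Q H, Q is followed by H with FIRST {λ, a, e, f, g}; in H->Q H, the suffix after Q is nullable, so FOLLOW(Q) ⊇ FOLLOW(H) = {a, e, f, g}. Thus FOLLOW(Q) = {a, e, f, g}.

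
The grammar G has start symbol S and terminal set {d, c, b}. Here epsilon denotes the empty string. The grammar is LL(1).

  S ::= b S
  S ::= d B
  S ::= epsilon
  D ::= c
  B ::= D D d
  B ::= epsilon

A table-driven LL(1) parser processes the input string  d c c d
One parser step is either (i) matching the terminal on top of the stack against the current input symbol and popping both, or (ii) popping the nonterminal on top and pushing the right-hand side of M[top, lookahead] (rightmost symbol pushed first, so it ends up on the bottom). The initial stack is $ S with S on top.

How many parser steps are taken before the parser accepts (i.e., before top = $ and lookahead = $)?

     Stack    Input      Action
  1  $ S      d c c d $  expand S ::= d B
  2  $ B d    d c c d $  match d
  3  $ B      c c d $    expand B ::= D D d
  4  $ d D D  c c d $    expand D ::= c
  5  $ d D c  c c d $    match c
  6  $ d D    c d $      expand D ::= c
  7  $ d c    c d $      match c
  8  $ d      d $        match d
Accept reached after 8 steps.

8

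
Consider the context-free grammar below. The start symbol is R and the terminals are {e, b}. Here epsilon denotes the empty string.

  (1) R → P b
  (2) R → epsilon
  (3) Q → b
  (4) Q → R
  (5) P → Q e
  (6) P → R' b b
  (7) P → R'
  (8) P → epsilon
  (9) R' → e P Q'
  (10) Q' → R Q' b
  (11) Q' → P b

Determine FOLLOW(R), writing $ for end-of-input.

FIRST(R') = {e}
FIRST(R) = {epsilon, b, e}  (via P b)
FIRST(Q) = {epsilon, b, e}  (via R)
FIRST(P) = {epsilon, b, e}  (via Q e, R' b b, R')
FIRST(Q') = {b, e}  (via R Q' b, P b)
FOLLOW(R) includes $ since R is the start symbol.
FOLLOW(Q): in P→Q e, Q is followed by e with FIRST {e}. Thus FOLLOW(Q) = {e}.
FOLLOW(R): in Q→R, the suffix after R is empty, so FOLLOW(R) ⊇ FOLLOW(Q) = {e}; in Q'→R Q' b, R is followed by Q' b with FIRST {b, e}. Thus FOLLOW(R) = {$, b, e}.
FOLLOW(P): in R→P b, P is followed by b with FIRST {b}; in R'→e P Q', P is followed by Q' with FIRST {b, e}; in Q'→P b, P is followed by b with FIRST {b}. Thus FOLLOW(P) = {b, e}.
FOLLOW(R'): in P→R' b b, R' is followed by b b with FIRST {b}; in P→R', the suffix after R' is empty, so FOLLOW(R') ⊇ FOLLOW(P) = {b, e}. Thus FOLLOW(R') = {b, e}.
FOLLOW(Q'): in R'→e P Q', the suffix after Q' is empty, so FOLLOW(Q') ⊇ FOLLOW(R') = {b, e}; in Q'→R Q' b, Q' is followed by b with FIRST {b}. Thus FOLLOW(Q') = {b, e}.

{$, b, e}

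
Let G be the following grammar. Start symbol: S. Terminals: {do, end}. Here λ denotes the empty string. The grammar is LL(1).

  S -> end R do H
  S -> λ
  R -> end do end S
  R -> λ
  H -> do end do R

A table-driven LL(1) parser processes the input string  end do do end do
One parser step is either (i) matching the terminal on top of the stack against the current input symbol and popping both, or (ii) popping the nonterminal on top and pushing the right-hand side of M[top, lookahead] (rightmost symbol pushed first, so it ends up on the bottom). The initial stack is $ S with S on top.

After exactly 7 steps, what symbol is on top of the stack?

do

     Stack          Input               Action
  1  $ S            end do do end do $  expand S -> end R do H
  2  $ H do R end   end do do end do $  match end
  3  $ H do R       do do end do $      expand R -> λ
  4  $ H do         do do end do $      match do
  5  $ H            do end do $         expand H -> do end do R
  6  $ R do end do  do end do $         match do
  7  $ R do end     end do $            match end
Stack after step 7: $ R do (top = do).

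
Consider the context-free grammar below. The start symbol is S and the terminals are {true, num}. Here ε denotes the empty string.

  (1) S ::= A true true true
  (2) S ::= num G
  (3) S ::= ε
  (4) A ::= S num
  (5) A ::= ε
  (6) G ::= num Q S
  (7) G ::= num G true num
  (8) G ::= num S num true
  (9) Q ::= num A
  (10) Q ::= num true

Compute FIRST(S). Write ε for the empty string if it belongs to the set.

FIRST(G) = {num}
FIRST(Q) = {num}
FIRST(S) = {ε, num, true}  (via A true true true)
FIRST(A) = {ε, num, true}  (via S num)

{ε, num, true}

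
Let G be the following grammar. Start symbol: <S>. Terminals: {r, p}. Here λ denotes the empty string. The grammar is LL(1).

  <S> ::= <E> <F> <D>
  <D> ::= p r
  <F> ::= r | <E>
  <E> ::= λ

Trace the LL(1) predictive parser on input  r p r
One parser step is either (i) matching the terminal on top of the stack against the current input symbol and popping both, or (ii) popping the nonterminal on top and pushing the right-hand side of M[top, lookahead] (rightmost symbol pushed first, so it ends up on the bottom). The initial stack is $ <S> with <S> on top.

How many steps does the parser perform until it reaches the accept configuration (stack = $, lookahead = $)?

7

     Stack          Input    Action
  1  $ <S>          r p r $  expand <S> ::= <E> <F> <D>
  2  $ <D> <F> <E>  r p r $  expand <E> ::= λ
  3  $ <D> <F>      r p r $  expand <F> ::= r
  4  $ <D> r        r p r $  match r
  5  $ <D>          p r $    expand <D> ::= p r
  6  $ r p          p r $    match p
  7  $ r            r $      match r
Accept reached after 7 steps.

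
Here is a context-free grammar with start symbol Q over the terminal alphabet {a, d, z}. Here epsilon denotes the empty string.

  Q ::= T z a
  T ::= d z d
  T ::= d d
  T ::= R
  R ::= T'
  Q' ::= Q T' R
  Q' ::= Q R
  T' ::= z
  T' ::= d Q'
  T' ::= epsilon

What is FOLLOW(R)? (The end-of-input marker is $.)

{d, z}

FIRST(T'): from T'::=z we get {z}; from T'::=d Q' we get {d}; from T'::=epsilon we get {epsilon}. So FIRST(T') = {epsilon, d, z}.
FIRST(R): from R::=T' we get {epsilon, d, z}. So FIRST(R) = {epsilon, d, z}.
FIRST(T): from T::=d z d we get {d}; from T::=d d we get {d}; from T::=R we get {epsilon, d, z}. So FIRST(T) = {epsilon, d, z}.
FIRST(Q): from Q::=T z a we get {d, z}. So FIRST(Q) = {d, z}.
FIRST(Q'): from Q'::=Q T' R we get {d, z}; from Q'::=Q R we get {d, z}. So FIRST(Q') = {d, z}.
FOLLOW(Q) includes $ since Q is the start symbol.
FOLLOW(T): in Q::=T z a, T is followed by z a with FIRST {z}. Thus FOLLOW(T) = {z}.
FOLLOW(Q): in Q'::=Q T' R, Q is followed by T' R with FIRST {epsilon, d, z}; in Q'::=Q T' R, the suffix after Q is nullable, so FOLLOW(Q) ⊇ FOLLOW(Q') = {d, z}; in Q'::=Q R, Q is followed by R with FIRST {epsilon, d, z}; in Q'::=Q R, the suffix after Q is nullable, so FOLLOW(Q) ⊇ FOLLOW(Q') = {d, z}. Thus FOLLOW(Q) = {$, d, z}.
FOLLOW(R): in T::=R, the suffix after R is empty, so FOLLOW(R) ⊇ FOLLOW(T) = {z}; in Q'::=Q T' R, the suffix after R is empty, so FOLLOW(R) ⊇ FOLLOW(Q') = {d, z}; in Q'::=Q R, the suffix after R is empty, so FOLLOW(R) ⊇ FOLLOW(Q') = {d, z}. Thus FOLLOW(R) = {d, z}.
FOLLOW(Q'): in T'::=d Q', the suffix after Q' is empty, so FOLLOW(Q') ⊇ FOLLOW(T') = {d, z}. Thus FOLLOW(Q') = {d, z}.
FOLLOW(T'): in R::=T', the suffix after T' is empty, so FOLLOW(T') ⊇ FOLLOW(R) = {d, z}; in Q'::=Q T' R, T' is followed by R with FIRST {epsilon, d, z}; in Q'::=Q T' R, the suffix after T' is nullable, so FOLLOW(T') ⊇ FOLLOW(Q') = {d, z}. Thus FOLLOW(T') = {d, z}.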